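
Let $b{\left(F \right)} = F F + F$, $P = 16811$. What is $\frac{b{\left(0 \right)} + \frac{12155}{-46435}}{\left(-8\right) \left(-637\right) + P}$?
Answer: $- \frac{2431}{203450309} \approx -1.1949 \cdot 10^{-5}$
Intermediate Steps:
$b{\left(F \right)} = F + F^{2}$ ($b{\left(F \right)} = F^{2} + F = F + F^{2}$)
$\frac{b{\left(0 \right)} + \frac{12155}{-46435}}{\left(-8\right) \left(-637\right) + P} = \frac{0 \left(1 + 0\right) + \frac{12155}{-46435}}{\left(-8\right) \left(-637\right) + 16811} = \frac{0 \cdot 1 + 12155 \left(- \frac{1}{46435}\right)}{5096 + 16811} = \frac{0 - \frac{2431}{9287}}{21907} = \left(- \frac{2431}{9287}\right) \frac{1}{21907} = - \frac{2431}{203450309}$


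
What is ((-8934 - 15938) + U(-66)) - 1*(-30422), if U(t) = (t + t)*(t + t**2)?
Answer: -560730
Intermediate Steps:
U(t) = 2*t*(t + t**2) (U(t) = (2*t)*(t + t**2) = 2*t*(t + t**2))
((-8934 - 15938) + U(-66)) - 1*(-30422) = ((-8934 - 15938) + 2*(-66)**2*(1 - 66)) - 1*(-30422) = (-24872 + 2*4356*(-65)) + 30422 = (-24872 - 566280) + 30422 = -591152 + 30422 = -560730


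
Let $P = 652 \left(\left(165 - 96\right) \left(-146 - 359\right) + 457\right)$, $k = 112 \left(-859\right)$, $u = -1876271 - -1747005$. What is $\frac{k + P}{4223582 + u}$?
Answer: $- \frac{1876432}{341193} \approx -5.4996$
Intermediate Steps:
$u = -129266$ ($u = -1876271 + 1747005 = -129266$)
$k = -96208$
$P = -22420976$ ($P = 652 \left(69 \left(-505\right) + 457\right) = 652 \left(-34845 + 457\right) = 652 \left(-34388\right) = -22420976$)
$\frac{k + P}{4223582 + u} = \frac{-96208 - 22420976}{4223582 - 129266} = - \frac{22517184}{4094316} = \left(-22517184\right) \frac{1}{4094316} = - \frac{1876432}{341193}$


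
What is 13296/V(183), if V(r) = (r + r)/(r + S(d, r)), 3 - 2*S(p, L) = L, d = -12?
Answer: 206088/61 ≈ 3378.5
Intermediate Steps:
S(p, L) = 3/2 - L/2
V(r) = 2*r/(3/2 + r/2) (V(r) = (r + r)/(r + (3/2 - r/2)) = (2*r)/(3/2 + r/2) = 2*r/(3/2 + r/2))
13296/V(183) = 13296/((4*183/(3 + 183))) = 13296/((4*183/186)) = 13296/((4*183*(1/186))) = 13296/(122/31) = 13296*(31/122) = 206088/61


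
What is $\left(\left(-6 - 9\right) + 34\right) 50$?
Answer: $950$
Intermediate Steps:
$\left(\left(-6 - 9\right) + 34\right) 50 = \left(-15 + 34\right) 50 = 19 \cdot 50 = 950$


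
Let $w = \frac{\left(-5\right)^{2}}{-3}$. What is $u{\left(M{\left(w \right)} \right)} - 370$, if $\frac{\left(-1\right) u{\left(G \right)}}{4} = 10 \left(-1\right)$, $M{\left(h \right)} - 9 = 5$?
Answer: $-330$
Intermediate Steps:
$w = - \frac{25}{3}$ ($w = 25 \left(- \frac{1}{3}\right) = - \frac{25}{3} \approx -8.3333$)
$M{\left(h \right)} = 14$ ($M{\left(h \right)} = 9 + 5 = 14$)
$u{\left(G \right)} = 40$ ($u{\left(G \right)} = - 4 \cdot 10 \left(-1\right) = \left(-4\right) \left(-10\right) = 40$)
$u{\left(M{\left(w \right)} \right)} - 370 = 40 - 370 = -330$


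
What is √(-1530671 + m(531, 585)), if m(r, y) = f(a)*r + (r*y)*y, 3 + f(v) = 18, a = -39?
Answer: √180198769 ≈ 13424.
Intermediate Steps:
f(v) = 15 (f(v) = -3 + 18 = 15)
m(r, y) = 15*r + r*y² (m(r, y) = 15*r + (r*y)*y = 15*r + r*y²)
√(-1530671 + m(531, 585)) = √(-1530671 + 531*(15 + 585²)) = √(-1530671 + 531*(15 + 342225)) = √(-1530671 + 531*342240) = √(-1530671 + 181729440) = √180198769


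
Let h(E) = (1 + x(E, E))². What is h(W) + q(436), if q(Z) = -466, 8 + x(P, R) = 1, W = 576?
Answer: -430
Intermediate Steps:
x(P, R) = -7 (x(P, R) = -8 + 1 = -7)
h(E) = 36 (h(E) = (1 - 7)² = (-6)² = 36)
h(W) + q(436) = 36 - 466 = -430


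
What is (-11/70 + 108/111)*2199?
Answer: 4646487/2590 ≈ 1794.0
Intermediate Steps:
(-11/70 + 108/111)*2199 = (-11*1/70 + 108*(1/111))*2199 = (-11/70 + 36/37)*2199 = (2113/2590)*2199 = 4646487/2590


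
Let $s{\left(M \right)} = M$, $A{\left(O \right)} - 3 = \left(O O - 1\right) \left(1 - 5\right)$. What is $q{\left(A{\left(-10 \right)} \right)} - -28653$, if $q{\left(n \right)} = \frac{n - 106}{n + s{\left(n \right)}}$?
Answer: $\frac{22521757}{786} \approx 28654.0$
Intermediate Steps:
$A{\left(O \right)} = 7 - 4 O^{2}$ ($A{\left(O \right)} = 3 + \left(O O - 1\right) \left(1 - 5\right) = 3 + \left(O^{2} - 1\right) \left(-4\right) = 3 + \left(-1 + O^{2}\right) \left(-4\right) = 3 - \left(-4 + 4 O^{2}\right) = 7 - 4 O^{2}$)
$q{\left(n \right)} = \frac{-106 + n}{2 n}$ ($q{\left(n \right)} = \frac{n - 106}{n + n} = \frac{-106 + n}{2 n}$)
$q{\left(A{\left(-10 \right)} \right)} - -28653 = \frac{-106 + \left(7 - 4 \left(-10\right)^{2}\right)}{2 \left(7 - 4 \left(-10\right)^{2}\right)} - -28653 = \frac{-106 + \left(7 - 400\right)}{2 \left(7 - 400\right)} + 28653 = \frac{-106 - 393}{2 \left(-393\right)} + 28653 = \frac{1}{2} \left(- \frac{1}{393}\right) \left(-499\right) + 28653 = \frac{499}{786} + 28653 = \frac{22521757}{786}$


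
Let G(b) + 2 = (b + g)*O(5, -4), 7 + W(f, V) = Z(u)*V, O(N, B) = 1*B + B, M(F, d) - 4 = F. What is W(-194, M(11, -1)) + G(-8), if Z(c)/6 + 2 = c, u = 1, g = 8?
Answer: -99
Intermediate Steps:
Z(c) = -12 + 6*c
M(F, d) = 4 + F
O(N, B) = 2*B (O(N, B) = B + B = 2*B)
W(f, V) = -7 - 6*V (W(f, V) = -7 + (-12 + 6*1)*V = -7 + (-12 + 6)*V = -7 - 6*V)
G(b) = -66 - 8*b (G(b) = -2 + (b + 8)*(2*(-4)) = -2 + (8 + b)*(-8) = -2 + (-64 - 8*b) = -66 - 8*b)
W(-194, M(11, -1)) + G(-8) = (-7 - 6*(4 + 11)) + (-66 - 8*(-8)) = (-7 - 6*15) + (-66 + 64) = (-7 - 90) - 2 = -97 - 2 = -99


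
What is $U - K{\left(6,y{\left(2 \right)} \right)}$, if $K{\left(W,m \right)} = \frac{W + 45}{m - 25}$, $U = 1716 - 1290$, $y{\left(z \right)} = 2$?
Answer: $\frac{9849}{23} \approx 428.22$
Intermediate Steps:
$U = 426$ ($U = 1716 - 1290 = 426$)
$K{\left(W,m \right)} = \frac{45 + W}{-25 + m}$
$U - K{\left(6,y{\left(2 \right)} \right)} = 426 - \frac{45 + 6}{-25 + 2} = 426 - \frac{1}{-23} \cdot 51 = 426 - \left(- \frac{1}{23}\right) 51 = 426 - - \frac{51}{23} = 426 + \frac{51}{23} = \frac{9849}{23}$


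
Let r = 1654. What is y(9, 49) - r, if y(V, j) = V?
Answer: -1645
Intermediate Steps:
y(9, 49) - r = 9 - 1*1654 = 9 - 1654 = -1645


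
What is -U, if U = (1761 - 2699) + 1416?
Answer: -478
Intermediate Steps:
U = 478 (U = -938 + 1416 = 478)
-U = -1*478 = -478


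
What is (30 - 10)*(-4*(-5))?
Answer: 400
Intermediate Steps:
(30 - 10)*(-4*(-5)) = 20*20 = 400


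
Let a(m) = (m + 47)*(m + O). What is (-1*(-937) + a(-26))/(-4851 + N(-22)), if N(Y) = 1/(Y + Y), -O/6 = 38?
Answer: 193468/213445 ≈ 0.90641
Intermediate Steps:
O = -228 (O = -6*38 = -228)
a(m) = (-228 + m)*(47 + m) (a(m) = (m + 47)*(m - 228) = (47 + m)*(-228 + m) = (-228 + m)*(47 + m))
N(Y) = 1/(2*Y)
(-1*(-937) + a(-26))/(-4851 + N(-22)) = (-1*(-937) + (-10716 + (-26)**2 - 181*(-26)))/(-4851 + (1/2)/(-22)) = (937 + (-10716 + 676 + 4706))/(-4851 + (1/2)*(-1/22)) = (937 - 5334)/(-4851 - 1/44) = -4397/(-213445/44) = -4397*(-44/213445) = 193468/213445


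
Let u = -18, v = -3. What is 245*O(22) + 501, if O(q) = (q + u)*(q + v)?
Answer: 19121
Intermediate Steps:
O(q) = (-18 + q)*(-3 + q) (O(q) = (q - 18)*(q - 3) = (-18 + q)*(-3 + q))
245*O(22) + 501 = 245*(54 + 22² - 21*22) + 501 = 245*(54 + 484 - 462) + 501 = 245*76 + 501 = 18620 + 501 = 19121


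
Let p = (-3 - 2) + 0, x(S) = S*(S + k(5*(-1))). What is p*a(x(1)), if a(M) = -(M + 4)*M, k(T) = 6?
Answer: 385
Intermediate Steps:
x(S) = S*(6 + S) (x(S) = S*(S + 6) = S*(6 + S))
a(M) = -M*(4 + M) (a(M) = -(4 + M)*M = -M*(4 + M))
p = -5 (p = -5 + 0 = -5)
p*a(x(1)) = -(-5)*1*(6 + 1)*(4 + 1*(6 + 1)) = -(-5)*1*7*(4 + 1*7) = -(-5)*7*(4 + 7) = -(-5)*7*11 = -5*(-77) = 385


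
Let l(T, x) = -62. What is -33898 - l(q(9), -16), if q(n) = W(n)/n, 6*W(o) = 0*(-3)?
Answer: -33836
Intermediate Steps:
W(o) = 0 (W(o) = (0*(-3))/6 = (⅙)*0 = 0)
q(n) = 0 (q(n) = 0/n = 0)
-33898 - l(q(9), -16) = -33898 - 1*(-62) = -33898 + 62 = -33836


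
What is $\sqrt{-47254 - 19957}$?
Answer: $i \sqrt{67211} \approx 259.25 i$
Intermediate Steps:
$\sqrt{-47254 - 19957} = \sqrt{-67211} = i \sqrt{67211}$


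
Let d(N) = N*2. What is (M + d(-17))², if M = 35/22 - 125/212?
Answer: 5921764209/5438224 ≈ 1088.9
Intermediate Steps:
d(N) = 2*N
M = 2335/2332 (M = 35*(1/22) - 125*1/212 = 35/22 - 125/212 = 2335/2332 ≈ 1.0013)
(M + d(-17))² = (2335/2332 + 2*(-17))² = (2335/2332 - 34)² = (-76953/2332)² = 5921764209/5438224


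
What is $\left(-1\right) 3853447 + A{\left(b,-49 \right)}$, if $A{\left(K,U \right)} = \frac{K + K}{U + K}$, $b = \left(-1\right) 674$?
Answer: $- \frac{2786040833}{723} \approx -3.8534 \cdot 10^{6}$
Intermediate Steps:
$b = -674$
$A{\left(K,U \right)} = \frac{2 K}{K + U}$
$\left(-1\right) 3853447 + A{\left(b,-49 \right)} = \left(-1\right) 3853447 + 2 \left(-674\right) \frac{1}{-674 - 49} = -3853447 + 2 \left(-674\right) \frac{1}{-723} = -3853447 + 2 \left(-674\right) \left(- \frac{1}{723}\right) = -3853447 + \frac{1348}{723} = - \frac{2786040833}{723}$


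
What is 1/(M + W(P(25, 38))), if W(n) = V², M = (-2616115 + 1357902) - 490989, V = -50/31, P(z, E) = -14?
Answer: -961/1680980622 ≈ -5.7169e-7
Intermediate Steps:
V = -50/31 (V = -50*1/31 = -50/31 ≈ -1.6129)
M = -1749202 (M = -1258213 - 490989 = -1749202)
W(n) = 2500/961 (W(n) = (-50/31)² = 2500/961)
1/(M + W(P(25, 38))) = 1/(-1749202 + 2500/961) = 1/(-1680980622/961) = -961/1680980622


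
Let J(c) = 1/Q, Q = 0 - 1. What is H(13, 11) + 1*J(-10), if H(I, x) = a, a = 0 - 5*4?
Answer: -21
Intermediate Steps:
Q = -1
J(c) = -1 (J(c) = 1/(-1) = -1)
a = -20 (a = 0 - 20 = -20)
H(I, x) = -20
H(13, 11) + 1*J(-10) = -20 + 1*(-1) = -20 - 1 = -21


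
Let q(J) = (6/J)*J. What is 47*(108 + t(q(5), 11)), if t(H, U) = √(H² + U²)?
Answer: 5076 + 47*√157 ≈ 5664.9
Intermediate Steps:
q(J) = 6
47*(108 + t(q(5), 11)) = 47*(108 + √(6² + 11²)) = 47*(108 + √(36 + 121)) = 47*(108 + √157) = 5076 + 47*√157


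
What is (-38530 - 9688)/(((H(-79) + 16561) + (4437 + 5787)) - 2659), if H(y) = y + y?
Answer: -24109/11984 ≈ -2.0118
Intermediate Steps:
H(y) = 2*y
(-38530 - 9688)/(((H(-79) + 16561) + (4437 + 5787)) - 2659) = (-38530 - 9688)/(((2*(-79) + 16561) + (4437 + 5787)) - 2659) = -48218/(((-158 + 16561) + 10224) - 2659) = -48218/((16403 + 10224) - 2659) = -48218/(26627 - 2659) = -48218/23968 = -48218*1/23968 = -24109/11984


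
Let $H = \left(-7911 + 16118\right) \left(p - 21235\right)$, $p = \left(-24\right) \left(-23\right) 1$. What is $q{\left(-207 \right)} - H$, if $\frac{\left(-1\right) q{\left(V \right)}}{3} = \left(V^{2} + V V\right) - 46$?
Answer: $169488425$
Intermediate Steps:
$p = 552$ ($p = 552 \cdot 1 = 552$)
$q{\left(V \right)} = 138 - 6 V^{2}$ ($q{\left(V \right)} = - 3 \left(\left(V^{2} + V V\right) - 46\right) = - 3 \left(\left(V^{2} + V^{2}\right) - 46\right) = - 3 \left(2 V^{2} - 46\right) = - 3 \left(-46 + 2 V^{2}\right) = 138 - 6 V^{2}$)
$H = -169745381$ ($H = \left(-7911 + 16118\right) \left(552 - 21235\right) = 8207 \left(-20683\right) = -169745381$)
$q{\left(-207 \right)} - H = \left(138 - 6 \left(-207\right)^{2}\right) - -169745381 = \left(138 - 257094\right) + 169745381 = -256956 + 169745381 = 169488425$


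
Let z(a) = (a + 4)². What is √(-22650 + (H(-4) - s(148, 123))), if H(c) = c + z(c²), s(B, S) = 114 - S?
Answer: I*√22245 ≈ 149.15*I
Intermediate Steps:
z(a) = (4 + a)²
H(c) = c + (4 + c²)²
√(-22650 + (H(-4) - s(148, 123))) = √(-22650 + ((-4 + (4 + (-4)²)²) - (114 - 1*123))) = √(-22650 + ((-4 + (4 + 16)²) - (114 - 123))) = √(-22650 + ((-4 + 20²) - 1*(-9))) = √(-22650 + ((-4 + 400) + 9)) = √(-22650 + (396 + 9)) = √(-22650 + 405) = √(-22245) = I*√22245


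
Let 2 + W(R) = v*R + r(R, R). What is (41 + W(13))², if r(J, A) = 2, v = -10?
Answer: 7921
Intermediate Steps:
W(R) = -10*R (W(R) = -2 + (-10*R + 2) = -2 + (2 - 10*R) = -10*R)
(41 + W(13))² = (41 - 10*13)² = (41 - 130)² = (-89)² = 7921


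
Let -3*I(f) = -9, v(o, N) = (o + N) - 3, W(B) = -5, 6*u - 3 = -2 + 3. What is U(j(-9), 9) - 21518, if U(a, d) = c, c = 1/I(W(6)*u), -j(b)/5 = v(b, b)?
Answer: -64553/3 ≈ -21518.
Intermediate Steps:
u = 2/3 (u = 1/2 + (-2 + 3)/6 = 1/2 + (1/6)*1 = 1/2 + 1/6 = 2/3 ≈ 0.66667)
v(o, N) = -3 + N + o (v(o, N) = (N + o) - 3 = -3 + N + o)
I(f) = 3 (I(f) = -1/3*(-9) = 3)
j(b) = 15 - 10*b (j(b) = -5*(-3 + b + b) = -5*(-3 + 2*b) = 15 - 10*b)
c = 1/3 ≈ 0.33333
U(a, d) = 1/3
U(j(-9), 9) - 21518 = 1/3 - 21518 = -64553/3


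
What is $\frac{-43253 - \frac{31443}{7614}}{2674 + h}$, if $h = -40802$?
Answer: $\frac{2335885}{2058912} \approx 1.1345$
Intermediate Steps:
$\frac{-43253 - \frac{31443}{7614}}{2674 + h} = \frac{-43253 - \frac{31443}{7614}}{2674 - 40802} = \frac{-43253 - \frac{223}{54}}{-38128} = \left(-43253 - \frac{223}{54}\right) \left(- \frac{1}{38128}\right) = \left(- \frac{2335885}{54}\right) \left(- \frac{1}{38128}\right) = \frac{2335885}{2058912}$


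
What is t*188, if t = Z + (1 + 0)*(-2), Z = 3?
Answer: 188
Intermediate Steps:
t = 1 (t = 3 + (1 + 0)*(-2) = 3 + 1*(-2) = 3 - 2 = 1)
t*188 = 1*188 = 188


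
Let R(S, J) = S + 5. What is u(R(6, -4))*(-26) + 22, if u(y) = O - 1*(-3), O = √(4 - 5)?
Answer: -56 - 26*I ≈ -56.0 - 26.0*I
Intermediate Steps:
R(S, J) = 5 + S
O = I (O = √(-1) = I ≈ 1.0*I)
u(y) = 3 + I (u(y) = I - 1*(-3) = I + 3 = 3 + I)
u(R(6, -4))*(-26) + 22 = (3 + I)*(-26) + 22 = (-78 - 26*I) + 22 = -56 - 26*I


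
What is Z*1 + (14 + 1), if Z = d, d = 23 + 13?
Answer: 51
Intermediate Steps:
d = 36
Z = 36
Z*1 + (14 + 1) = 36*1 + (14 + 1) = 36 + 15 = 51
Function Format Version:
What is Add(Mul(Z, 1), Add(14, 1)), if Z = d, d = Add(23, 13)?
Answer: 51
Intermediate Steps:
d = 36
Z = 36
Add(Mul(Z, 1), Add(14, 1)) = Add(Mul(36, 1), Add(14, 1)) = Add(36, 15) = 51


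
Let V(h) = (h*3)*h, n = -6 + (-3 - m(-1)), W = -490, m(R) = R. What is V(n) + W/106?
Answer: 9931/53 ≈ 187.38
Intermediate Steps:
n = -8 (n = -6 + (-3 - 1*(-1)) = -6 + (-3 + 1) = -6 - 2 = -8)
V(h) = 3*h² (V(h) = (3*h)*h = 3*h²)
V(n) + W/106 = 3*(-8)² - 490/106 = 3*64 + (1/106)*(-490) = 192 - 245/53 = 9931/53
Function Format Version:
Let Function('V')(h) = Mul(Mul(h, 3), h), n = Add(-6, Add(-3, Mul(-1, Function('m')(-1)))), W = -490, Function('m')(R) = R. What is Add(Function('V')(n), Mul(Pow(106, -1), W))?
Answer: Rational(9931, 53) ≈ 187.38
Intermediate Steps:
n = -8 (n = Add(-6, Add(-3, Mul(-1, -1))) = Add(-6, Add(-3, 1)) = Add(-6, -2) = -8)
Function('V')(h) = Mul(3, Pow(h, 2)) (Function('V')(h) = Mul(Mul(3, h), h) = Mul(3, Pow(h, 2)))
Add(Function('V')(n), Mul(Pow(106, -1), W)) = Add(Mul(3, Pow(-8, 2)), Mul(Pow(106, -1), -490)) = Add(Mul(3, 64), Mul(Rational(1, 106), -490)) = Add(192, Rational(-245, 53)) = Rational(9931, 53)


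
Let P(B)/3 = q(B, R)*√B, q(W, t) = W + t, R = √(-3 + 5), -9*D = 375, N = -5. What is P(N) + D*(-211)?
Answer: 26375/3 + 3*I*√5*(-5 + √2) ≈ 8791.7 - 24.054*I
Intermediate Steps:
D = -125/3 (D = -⅑*375 = -125/3 ≈ -41.667)
R = √2 ≈ 1.4142
P(B) = 3*√B*(B + √2) (P(B) = 3*((B + √2)*√B) = 3*(√B*(B + √2)) = 3*√B*(B + √2))
P(N) + D*(-211) = 3*√(-5)*(-5 + √2) - 125/3*(-211) = 3*(I*√5)*(-5 + √2) + 26375/3 = 3*I*√5*(-5 + √2) + 26375/3 = 26375/3 + 3*I*√5*(-5 + √2)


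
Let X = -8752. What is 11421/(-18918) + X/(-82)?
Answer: 9146323/86182 ≈ 106.13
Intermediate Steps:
11421/(-18918) + X/(-82) = 11421/(-18918) - 8752/(-82) = 11421*(-1/18918) - 8752*(-1/82) = -1269/2102 + 4376/41 = 9146323/86182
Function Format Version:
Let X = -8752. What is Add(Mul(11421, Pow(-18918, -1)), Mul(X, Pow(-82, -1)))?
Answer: Rational(9146323, 86182) ≈ 106.13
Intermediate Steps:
Add(Mul(11421, Pow(-18918, -1)), Mul(X, Pow(-82, -1))) = Add(Mul(11421, Pow(-18918, -1)), Mul(-8752, Pow(-82, -1))) = Add(Mul(11421, Rational(-1, 18918)), Mul(-8752, Rational(-1, 82))) = Add(Rational(-1269, 2102), Rational(4376, 41)) = Rational(9146323, 86182)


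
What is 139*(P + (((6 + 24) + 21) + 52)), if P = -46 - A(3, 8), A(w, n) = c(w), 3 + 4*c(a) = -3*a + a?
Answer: 32943/4 ≈ 8235.8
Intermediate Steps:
c(a) = -¾ - a/2 (c(a) = -¾ + (-3*a + a)/4 = -¾ + (-2*a)/4 = -¾ - a/2)
A(w, n) = -¾ - w/2
P = -175/4 (P = -46 - (-¾ - ½*3) = -46 - (-¾ - 3/2) = -46 - 1*(-9/4) = -46 + 9/4 = -175/4 ≈ -43.750)
139*(P + (((6 + 24) + 21) + 52)) = 139*(-175/4 + (((6 + 24) + 21) + 52)) = 139*(-175/4 + ((30 + 21) + 52)) = 139*(-175/4 + (51 + 52)) = 139*(-175/4 + 103) = 139*(237/4) = 32943/4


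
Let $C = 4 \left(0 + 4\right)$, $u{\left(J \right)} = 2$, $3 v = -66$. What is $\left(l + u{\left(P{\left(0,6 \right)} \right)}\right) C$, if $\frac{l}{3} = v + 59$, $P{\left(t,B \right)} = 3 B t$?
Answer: $1808$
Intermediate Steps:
$v = -22$ ($v = \frac{1}{3} \left(-66\right) = -22$)
$P{\left(t,B \right)} = 3 B t$
$l = 111$ ($l = 3 \left(-22 + 59\right) = 3 \cdot 37 = 111$)
$C = 16$ ($C = 4 \cdot 4 = 16$)
$\left(l + u{\left(P{\left(0,6 \right)} \right)}\right) C = \left(111 + 2\right) 16 = 113 \cdot 16 = 1808$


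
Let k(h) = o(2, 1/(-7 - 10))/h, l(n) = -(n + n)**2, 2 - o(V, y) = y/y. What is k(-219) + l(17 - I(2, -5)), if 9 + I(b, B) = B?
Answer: -841837/219 ≈ -3844.0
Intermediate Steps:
I(b, B) = -9 + B
o(V, y) = 1 (o(V, y) = 2 - y/y = 2 - 1*1 = 2 - 1 = 1)
l(n) = -4*n**2 (l(n) = -(2*n)**2 = -4*n**2)
k(h) = 1/h
k(-219) + l(17 - I(2, -5)) = 1/(-219) - 4*(17 - (-9 - 5))**2 = -1/219 - 4*(17 - 1*(-14))**2 = -1/219 - 4*(17 + 14)**2 = -1/219 - 4*31**2 = -1/219 - 4*961 = -1/219 - 3844 = -841837/219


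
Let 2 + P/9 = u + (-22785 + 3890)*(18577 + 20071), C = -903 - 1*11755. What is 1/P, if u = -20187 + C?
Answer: -1/6572581263 ≈ -1.5215e-10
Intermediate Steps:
C = -12658 (C = -903 - 11755 = -12658)
u = -32845 (u = -20187 - 12658 = -32845)
P = -6572581263 (P = -18 + 9*(-32845 + (-22785 + 3890)*(18577 + 20071)) = -18 + 9*(-32845 - 18895*38648) = -18 + 9*(-32845 - 730253960) = -18 + 9*(-730286805) = -18 - 6572581245 = -6572581263)
1/P = 1/(-6572581263) = -1/6572581263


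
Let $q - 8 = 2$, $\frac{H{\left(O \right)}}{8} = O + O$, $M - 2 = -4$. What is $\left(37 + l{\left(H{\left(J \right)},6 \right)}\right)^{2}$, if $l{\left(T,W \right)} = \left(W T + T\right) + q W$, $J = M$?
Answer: $16129$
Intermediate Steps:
$M = -2$ ($M = 2 - 4 = -2$)
$J = -2$
$H{\left(O \right)} = 16 O$ ($H{\left(O \right)} = 8 \left(O + O\right) = 8 \cdot 2 O = 16 O$)
$q = 10$ ($q = 8 + 2 = 10$)
$l{\left(T,W \right)} = T + 10 W + T W$ ($l{\left(T,W \right)} = \left(W T + T\right) + 10 W = \left(T W + T\right) + 10 W = \left(T + T W\right) + 10 W = T + 10 W + T W$)
$\left(37 + l{\left(H{\left(J \right)},6 \right)}\right)^{2} = \left(37 + \left(16 \left(-2\right) + 10 \cdot 6 + 16 \left(-2\right) 6\right)\right)^{2} = \left(37 - 164\right)^{2} = \left(-127\right)^{2} = 16129$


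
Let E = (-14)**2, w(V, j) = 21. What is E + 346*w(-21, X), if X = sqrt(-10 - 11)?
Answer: 7462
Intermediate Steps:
X = I*sqrt(21) (X = sqrt(-21) = I*sqrt(21) ≈ 4.5826*I)
E = 196
E + 346*w(-21, X) = 196 + 346*21 = 196 + 7266 = 7462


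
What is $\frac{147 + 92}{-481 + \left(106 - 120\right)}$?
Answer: $- \frac{239}{495} \approx -0.48283$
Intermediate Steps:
$\frac{147 + 92}{-481 + \left(106 - 120\right)} = \frac{239}{-481 + \left(106 - 120\right)} = \frac{239}{-481 - 14} = \frac{239}{-495} = 239 \left(- \frac{1}{495}\right) = - \frac{239}{495}$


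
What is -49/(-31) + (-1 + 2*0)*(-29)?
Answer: 948/31 ≈ 30.581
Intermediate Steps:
-49/(-31) + (-1 + 2*0)*(-29) = -49*(-1/31) + (-1 + 0)*(-29) = 49/31 - 1*(-29) = 49/31 + 29 = 948/31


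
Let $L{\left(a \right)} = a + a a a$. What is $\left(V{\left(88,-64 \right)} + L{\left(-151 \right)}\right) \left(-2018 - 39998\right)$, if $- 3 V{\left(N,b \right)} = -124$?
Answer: $\frac{433990910912}{3} \approx 1.4466 \cdot 10^{11}$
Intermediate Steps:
$V{\left(N,b \right)} = \frac{124}{3}$ ($V{\left(N,b \right)} = \left(- \frac{1}{3}\right) \left(-124\right) = \frac{124}{3}$)
$L{\left(a \right)} = a + a^{3}$ ($L{\left(a \right)} = a + a a^{2} = a + a^{3}$)
$\left(V{\left(88,-64 \right)} + L{\left(-151 \right)}\right) \left(-2018 - 39998\right) = \left(\frac{124}{3} + \left(-151 + \left(-151\right)^{3}\right)\right) \left(-2018 - 39998\right) = \left(\frac{124}{3} - 3443102\right) \left(-42016\right) = \left(- \frac{10329182}{3}\right) \left(-42016\right) = \frac{433990910912}{3}$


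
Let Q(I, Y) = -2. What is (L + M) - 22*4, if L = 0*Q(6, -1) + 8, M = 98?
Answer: 18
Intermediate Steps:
L = 8 (L = 0*(-2) + 8 = 0 + 8 = 8)
(L + M) - 22*4 = (8 + 98) - 22*4 = 106 - 88 = 18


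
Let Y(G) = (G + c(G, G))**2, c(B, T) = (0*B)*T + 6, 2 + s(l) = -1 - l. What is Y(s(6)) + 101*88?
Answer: 8897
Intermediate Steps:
s(l) = -3 - l (s(l) = -2 + (-1 - l) = -3 - l)
c(B, T) = 6 (c(B, T) = 0*T + 6 = 0 + 6 = 6)
Y(G) = (6 + G)**2 (Y(G) = (G + 6)**2 = (6 + G)**2)
Y(s(6)) + 101*88 = (6 + (-3 - 1*6))**2 + 101*88 = (6 + (-3 - 6))**2 + 8888 = (6 - 9)**2 + 8888 = (-3)**2 + 8888 = 9 + 8888 = 8897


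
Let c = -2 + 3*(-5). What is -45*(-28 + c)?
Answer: 2025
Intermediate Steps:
c = -17 (c = -2 - 15 = -17)
-45*(-28 + c) = -45*(-28 - 17) = -45*(-45) = 2025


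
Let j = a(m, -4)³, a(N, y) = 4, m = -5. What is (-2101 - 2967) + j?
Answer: -5004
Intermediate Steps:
j = 64 (j = 4³ = 64)
(-2101 - 2967) + j = (-2101 - 2967) + 64 = -5068 + 64 = -5004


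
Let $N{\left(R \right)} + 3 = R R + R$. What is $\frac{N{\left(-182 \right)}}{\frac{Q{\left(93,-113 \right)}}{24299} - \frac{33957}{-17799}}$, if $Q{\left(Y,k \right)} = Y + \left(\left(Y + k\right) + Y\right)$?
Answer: $\frac{4748682787013}{276025259} \approx 17204.0$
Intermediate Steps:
$N{\left(R \right)} = -3 + R + R^{2}$ ($N{\left(R \right)} = -3 + \left(R R + R\right) = -3 + \left(R^{2} + R\right) = -3 + \left(R + R^{2}\right) = -3 + R + R^{2}$)
$Q{\left(Y,k \right)} = k + 3 Y$ ($Q{\left(Y,k \right)} = Y + \left(k + 2 Y\right) = k + 3 Y$)
$\frac{N{\left(-182 \right)}}{\frac{Q{\left(93,-113 \right)}}{24299} - \frac{33957}{-17799}} = \frac{-3 - 182 + \left(-182\right)^{2}}{\frac{-113 + 3 \cdot 93}{24299} - \frac{33957}{-17799}} = \frac{-3 - 182 + 33124}{\left(-113 + 279\right) \frac{1}{24299} - - \frac{11319}{5933}} = \frac{32939}{166 \cdot \frac{1}{24299} + \frac{11319}{5933}} = \frac{32939}{\frac{166}{24299} + \frac{11319}{5933}} = \frac{32939}{\frac{276025259}{144165967}} = 32939 \cdot \frac{144165967}{276025259} = \frac{4748682787013}{276025259}$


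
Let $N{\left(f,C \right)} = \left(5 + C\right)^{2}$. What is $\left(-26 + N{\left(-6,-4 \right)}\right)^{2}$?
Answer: $625$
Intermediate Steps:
$\left(-26 + N{\left(-6,-4 \right)}\right)^{2} = \left(-26 + \left(5 - 4\right)^{2}\right)^{2} = \left(-26 + 1^{2}\right)^{2} = \left(-26 + 1\right)^{2} = \left(-25\right)^{2} = 625$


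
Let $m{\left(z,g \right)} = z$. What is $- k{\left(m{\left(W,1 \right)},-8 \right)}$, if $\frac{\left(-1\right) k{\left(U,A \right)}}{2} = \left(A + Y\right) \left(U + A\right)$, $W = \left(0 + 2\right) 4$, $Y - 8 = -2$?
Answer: $0$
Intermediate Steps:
$Y = 6$ ($Y = 8 - 2 = 6$)
$W = 8$ ($W = 2 \cdot 4 = 8$)
$k{\left(U,A \right)} = - 2 \left(6 + A\right) \left(A + U\right)$ ($k{\left(U,A \right)} = - 2 \left(A + 6\right) \left(U + A\right) = - 2 \left(6 + A\right) \left(A + U\right)$)
$- k{\left(m{\left(W,1 \right)},-8 \right)} = - (\left(-12\right) \left(-8\right) - 96 - 2 \left(-8\right)^{2} - \left(-16\right) 8) = - (96 - 96 - 128 + 128) = \left(-1\right) 0 = 0$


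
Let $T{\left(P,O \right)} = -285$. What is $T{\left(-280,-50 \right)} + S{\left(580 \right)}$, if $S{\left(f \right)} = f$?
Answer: $295$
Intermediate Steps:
$T{\left(-280,-50 \right)} + S{\left(580 \right)} = -285 + 580 = 295$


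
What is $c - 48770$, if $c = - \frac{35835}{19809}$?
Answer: $- \frac{322040255}{6603} \approx -48772.0$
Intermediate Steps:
$c = - \frac{11945}{6603}$ ($c = \left(-35835\right) \frac{1}{19809} = - \frac{11945}{6603} \approx -1.809$)
$c - 48770 = - \frac{11945}{6603} - 48770 = - \frac{322040255}{6603}$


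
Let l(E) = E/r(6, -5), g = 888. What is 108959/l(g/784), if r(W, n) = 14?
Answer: 149491748/111 ≈ 1.3468e+6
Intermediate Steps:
l(E) = E/14
108959/l(g/784) = 108959/(((888/784)/14)) = 108959/(((888*(1/784))/14)) = 108959/(((1/14)*(111/98))) = 108959/(111/1372) = 108959*(1372/111) = 149491748/111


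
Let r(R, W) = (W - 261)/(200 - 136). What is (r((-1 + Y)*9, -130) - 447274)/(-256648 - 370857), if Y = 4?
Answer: 28625927/40160320 ≈ 0.71279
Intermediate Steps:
r(R, W) = -261/64 + W/64 (r(R, W) = (-261 + W)/64 = (-261 + W)*(1/64) = -261/64 + W/64)
(r((-1 + Y)*9, -130) - 447274)/(-256648 - 370857) = ((-261/64 + (1/64)*(-130)) - 447274)/(-256648 - 370857) = ((-261/64 - 65/32) - 447274)/(-627505) = (-391/64 - 447274)*(-1/627505) = -28625927/64*(-1/627505) = 28625927/40160320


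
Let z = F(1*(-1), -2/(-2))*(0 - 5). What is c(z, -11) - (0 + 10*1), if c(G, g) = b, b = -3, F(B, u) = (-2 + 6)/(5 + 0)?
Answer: -13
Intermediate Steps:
F(B, u) = 4/5
z = -4 (z = 4*(0 - 5)/5 = (4/5)*(-5) = -4)
c(G, g) = -3
c(z, -11) - (0 + 10*1) = -3 - (0 + 10*1) = -3 - (0 + 10) = -3 - 1*10 = -3 - 10 = -13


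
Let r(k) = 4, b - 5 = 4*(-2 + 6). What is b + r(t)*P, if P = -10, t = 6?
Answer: -19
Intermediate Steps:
b = 21 (b = 5 + 4*(-2 + 6) = 5 + 4*4 = 5 + 16 = 21)
b + r(t)*P = 21 + 4*(-10) = 21 - 40 = -19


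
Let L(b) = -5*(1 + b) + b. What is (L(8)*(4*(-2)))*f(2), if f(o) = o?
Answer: 592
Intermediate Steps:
L(b) = -5 - 4*b (L(b) = (-5 - 5*b) + b = -5 - 4*b)
(L(8)*(4*(-2)))*f(2) = ((-5 - 4*8)*(4*(-2)))*2 = ((-5 - 32)*(-8))*2 = -37*(-8)*2 = 296*2 = 592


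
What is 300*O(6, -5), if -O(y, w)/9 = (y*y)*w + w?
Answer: 499500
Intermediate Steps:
O(y, w) = -9*w - 9*w*y² (O(y, w) = -9*((y*y)*w + w) = -9*(y²*w + w) = -9*(w*y² + w) = -9*(w + w*y²) = -9*w - 9*w*y²)
300*O(6, -5) = 300*(-9*(-5)*(1 + 6²)) = 300*(-9*(-5)*(1 + 36)) = 300*(-9*(-5)*37) = 300*1665 = 499500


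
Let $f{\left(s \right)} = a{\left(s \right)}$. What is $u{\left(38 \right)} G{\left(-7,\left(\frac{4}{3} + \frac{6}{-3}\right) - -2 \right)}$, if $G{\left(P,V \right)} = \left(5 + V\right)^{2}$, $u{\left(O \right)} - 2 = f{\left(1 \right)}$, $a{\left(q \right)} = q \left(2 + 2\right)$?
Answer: $\frac{722}{3} \approx 240.67$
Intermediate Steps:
$a{\left(q \right)} = 4 q$ ($a{\left(q \right)} = q 4 = 4 q$)
$f{\left(s \right)} = 4 s$
$u{\left(O \right)} = 6$ ($u{\left(O \right)} = 2 + 4 \cdot 1 = 2 + 4 = 6$)
$u{\left(38 \right)} G{\left(-7,\left(\frac{4}{3} + \frac{6}{-3}\right) - -2 \right)} = 6 \left(5 + \left(\left(\frac{4}{3} + \frac{6}{-3}\right) - -2\right)\right)^{2} = 6 \left(5 + \left(\left(4 \cdot \frac{1}{3} + 6 \left(- \frac{1}{3}\right)\right) + 2\right)\right)^{2} = 6 \left(5 + \left(\left(\frac{4}{3} - 2\right) + 2\right)\right)^{2} = 6 \left(5 + \left(- \frac{2}{3} + 2\right)\right)^{2} = 6 \left(5 + \frac{4}{3}\right)^{2} = 6 \left(\frac{19}{3}\right)^{2} = 6 \cdot \frac{361}{9} = \frac{722}{3}$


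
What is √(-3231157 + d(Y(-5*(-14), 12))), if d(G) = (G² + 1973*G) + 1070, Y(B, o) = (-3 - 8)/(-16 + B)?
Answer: I*√9420105533/54 ≈ 1797.4*I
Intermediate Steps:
Y(B, o) = -11/(-16 + B)
d(G) = 1070 + G² + 1973*G
√(-3231157 + d(Y(-5*(-14), 12))) = √(-3231157 + (1070 + (-11/(-16 - 5*(-14)))² + 1973*(-11/(-16 - 5*(-14))))) = √(-3231157 + (1070 + (-11/(-16 + 70))² + 1973*(-11/(-16 + 70)))) = √(-3231157 + (1070 + (-11/54)² + 1973*(-11/54))) = √(-3231157 + (1070 + 121/2916 - 21703/54)) = √(-3231157 + 1948279/2916) = √(-9420105533/2916) = I*√9420105533/54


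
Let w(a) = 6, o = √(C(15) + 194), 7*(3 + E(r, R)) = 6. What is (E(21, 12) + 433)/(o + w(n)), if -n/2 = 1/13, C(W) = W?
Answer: -18096/1211 + 3016*√209/1211 ≈ 21.062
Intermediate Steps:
E(r, R) = -15/7 (E(r, R) = -3 + (⅐)*6 = -3 + 6/7 = -15/7)
o = √209 (o = √(15 + 194) = √209 ≈ 14.457)
n = -2/13 ≈ -0.15385
(E(21, 12) + 433)/(o + w(n)) = (-15/7 + 433)/(√209 + 6) = 3016/(7*(6 + √209))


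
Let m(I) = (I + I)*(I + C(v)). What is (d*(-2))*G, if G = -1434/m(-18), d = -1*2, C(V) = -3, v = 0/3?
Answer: -478/63 ≈ -7.5873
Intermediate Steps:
v = 0 (v = 0*(1/3) = 0)
d = -2
m(I) = 2*I*(-3 + I) (m(I) = (I + I)*(I - 3) = (2*I)*(-3 + I) = 2*I*(-3 + I))
G = -239/126 (G = -1434*(-1/(36*(-3 - 18))) = -1434/(2*(-18)*(-21)) = -1434/756 = -1434*1/756 = -239/126 ≈ -1.8968)
(d*(-2))*G = -2*(-2)*(-239/126) = 4*(-239/126) = -478/63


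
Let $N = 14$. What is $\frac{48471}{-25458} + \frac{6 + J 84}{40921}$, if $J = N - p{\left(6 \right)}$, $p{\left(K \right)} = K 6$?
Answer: $- \frac{676791809}{347255606} \approx -1.949$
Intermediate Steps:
$p{\left(K \right)} = 6 K$
$J = -22$ ($J = 14 - 6 \cdot 6 = 14 - 36 = -22$)
$\frac{48471}{-25458} + \frac{6 + J 84}{40921} = \frac{48471}{-25458} + \frac{6 - 1848}{40921} = 48471 \left(- \frac{1}{25458}\right) + \left(6 - 1848\right) \frac{1}{40921} = - \frac{16157}{8486} - \frac{1842}{40921} = - \frac{676791809}{347255606}$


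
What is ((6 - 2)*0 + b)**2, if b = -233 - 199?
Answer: 186624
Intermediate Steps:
b = -432
((6 - 2)*0 + b)**2 = ((6 - 2)*0 - 432)**2 = (4*0 - 432)**2 = (0 - 432)**2 = (-432)**2 = 186624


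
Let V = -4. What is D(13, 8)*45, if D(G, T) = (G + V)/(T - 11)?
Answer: -135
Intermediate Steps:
D(G, T) = (-4 + G)/(-11 + T) (D(G, T) = (G - 4)/(T - 11) = (-4 + G)/(-11 + T))
D(13, 8)*45 = ((-4 + 13)/(-11 + 8))*45 = (9/(-3))*45 = -1/3*9*45 = -3*45 = -135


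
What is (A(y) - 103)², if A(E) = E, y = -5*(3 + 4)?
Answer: 19044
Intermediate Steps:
y = -35 (y = -5*7 = -35)
(A(y) - 103)² = (-35 - 103)² = (-138)² = 19044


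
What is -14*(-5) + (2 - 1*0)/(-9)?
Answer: 628/9 ≈ 69.778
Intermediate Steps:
-14*(-5) + (2 - 1*0)/(-9) = 70 + (2 + 0)*(-1/9) = 70 + 2*(-1/9) = 70 - 2/9 = 628/9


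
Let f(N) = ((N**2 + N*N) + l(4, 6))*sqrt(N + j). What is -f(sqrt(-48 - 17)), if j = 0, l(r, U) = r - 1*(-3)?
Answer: 123*65**(1/4)*sqrt(I) ≈ 246.96 + 246.96*I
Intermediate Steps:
l(r, U) = 3 + r (l(r, U) = r + 3 = 3 + r)
f(N) = sqrt(N)*(7 + 2*N**2) (f(N) = ((N**2 + N*N) + (3 + 4))*sqrt(N + 0) = ((N**2 + N**2) + 7)*sqrt(N) = (2*N**2 + 7)*sqrt(N) = (7 + 2*N**2)*sqrt(N) = sqrt(N)*(7 + 2*N**2))
-f(sqrt(-48 - 17)) = -sqrt(sqrt(-48 - 17))*(7 + 2*(sqrt(-48 - 17))**2) = -sqrt(sqrt(-65))*(7 + 2*(sqrt(-65))**2) = -sqrt(I*sqrt(65))*(7 + 2*(I*sqrt(65))**2) = -65**(1/4)*sqrt(I)*(7 + 2*(-65)) = -65**(1/4)*sqrt(I)*(7 - 130) = -65**(1/4)*sqrt(I)*(-123) = -(-123)*65**(1/4)*sqrt(I) = 123*65**(1/4)*sqrt(I)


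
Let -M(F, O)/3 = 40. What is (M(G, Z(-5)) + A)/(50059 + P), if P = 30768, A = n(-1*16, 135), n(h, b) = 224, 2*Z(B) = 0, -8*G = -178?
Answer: 104/80827 ≈ 0.0012867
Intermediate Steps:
G = 89/4 (G = -1/8*(-178) = 89/4 ≈ 22.250)
Z(B) = 0 (Z(B) = (1/2)*0 = 0)
M(F, O) = -120 (M(F, O) = -3*40 = -120)
A = 224
(M(G, Z(-5)) + A)/(50059 + P) = (-120 + 224)/(50059 + 30768) = 104/80827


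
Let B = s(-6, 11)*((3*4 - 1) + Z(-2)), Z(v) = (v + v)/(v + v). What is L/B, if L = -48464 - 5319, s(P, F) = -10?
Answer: 53783/120 ≈ 448.19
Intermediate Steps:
Z(v) = 1 (Z(v) = (2*v)/((2*v)) = (2*v)*(1/(2*v)) = 1)
L = -53783
B = -120 (B = -10*((3*4 - 1) + 1) = -10*((12 - 1) + 1) = -10*(11 + 1) = -10*12 = -120)
L/B = -53783/(-120) = -53783*(-1/120) = 53783/120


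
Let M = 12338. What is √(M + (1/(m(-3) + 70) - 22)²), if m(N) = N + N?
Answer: √52516097/64 ≈ 113.23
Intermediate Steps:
m(N) = 2*N
√(M + (1/(m(-3) + 70) - 22)²) = √(12338 + (1/(2*(-3) + 70) - 22)²) = √(12338 + (1/(-6 + 70) - 22)²) = √(12338 + (1/64 - 22)²) = √(12338 + (-1407/64)²) = √(12338 + 1979649/4096) = √(52516097/4096) = √52516097/64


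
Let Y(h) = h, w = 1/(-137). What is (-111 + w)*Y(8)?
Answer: -121664/137 ≈ -888.06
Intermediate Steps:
w = -1/137 ≈ -0.0072993
(-111 + w)*Y(8) = (-111 - 1/137)*8 = -15208/137*8 = -121664/137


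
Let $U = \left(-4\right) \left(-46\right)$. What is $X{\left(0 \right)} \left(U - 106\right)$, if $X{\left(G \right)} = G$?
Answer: $0$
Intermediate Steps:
$U = 184$
$X{\left(0 \right)} \left(U - 106\right) = 0 \left(184 - 106\right) = 0 \cdot 78 = 0$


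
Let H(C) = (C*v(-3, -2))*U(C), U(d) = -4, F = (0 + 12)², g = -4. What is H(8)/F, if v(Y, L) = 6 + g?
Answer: -4/9 ≈ -0.44444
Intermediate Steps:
F = 144 (F = 12² = 144)
v(Y, L) = 2 (v(Y, L) = 6 - 4 = 2)
H(C) = -8*C (H(C) = (C*2)*(-4) = (2*C)*(-4) = -8*C)
H(8)/F = -8*8/144 = -64*1/144 = -4/9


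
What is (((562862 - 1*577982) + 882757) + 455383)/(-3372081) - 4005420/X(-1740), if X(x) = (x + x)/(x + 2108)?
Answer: 41420203714748/97790349 ≈ 4.2356e+5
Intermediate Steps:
X(x) = 2*x/(2108 + x) (X(x) = (2*x)/(2108 + x) = 2*x/(2108 + x))
(((562862 - 1*577982) + 882757) + 455383)/(-3372081) - 4005420/X(-1740) = (((562862 - 1*577982) + 882757) + 455383)/(-3372081) - 4005420/(2*(-1740)/(2108 - 1740)) = (((562862 - 577982) + 882757) + 455383)*(-1/3372081) - 4005420/(2*(-1740)/368) = ((-15120 + 882757) + 455383)*(-1/3372081) - 4005420/(2*(-1740)*(1/368)) = (867637 + 455383)*(-1/3372081) - 4005420/(-435/46) = 1323020*(-1/3372081) - 4005420*(-46/435) = -1323020/3372081 + 12283288/29 = 41420203714748/97790349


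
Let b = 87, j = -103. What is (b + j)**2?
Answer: 256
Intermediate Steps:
(b + j)**2 = (87 - 103)**2 = (-16)**2 = 256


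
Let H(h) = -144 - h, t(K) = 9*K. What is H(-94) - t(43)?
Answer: -437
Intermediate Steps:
H(-94) - t(43) = (-144 - 1*(-94)) - 9*43 = (-144 + 94) - 1*387 = -50 - 387 = -437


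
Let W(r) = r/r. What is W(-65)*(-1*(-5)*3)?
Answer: 15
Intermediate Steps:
W(r) = 1
W(-65)*(-1*(-5)*3) = 1*(-1*(-5)*3) = 1*(5*3) = 1*15 = 15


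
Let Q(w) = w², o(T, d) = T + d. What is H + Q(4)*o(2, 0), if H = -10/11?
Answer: 342/11 ≈ 31.091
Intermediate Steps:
H = -10/11 (H = -10*1/11 = -10/11 ≈ -0.90909)
H + Q(4)*o(2, 0) = -10/11 + 4²*(2 + 0) = -10/11 + 16*2 = -10/11 + 32 = 342/11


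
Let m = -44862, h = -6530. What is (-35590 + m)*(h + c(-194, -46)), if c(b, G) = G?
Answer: 529052352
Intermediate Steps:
(-35590 + m)*(h + c(-194, -46)) = (-35590 - 44862)*(-6530 - 46) = -80452*(-6576) = 529052352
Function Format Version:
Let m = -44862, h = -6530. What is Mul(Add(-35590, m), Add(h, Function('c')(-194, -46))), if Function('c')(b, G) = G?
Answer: 529052352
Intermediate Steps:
Mul(Add(-35590, m), Add(h, Function('c')(-194, -46))) = Mul(Add(-35590, -44862), Add(-6530, -46)) = Mul(-80452, -6576) = 529052352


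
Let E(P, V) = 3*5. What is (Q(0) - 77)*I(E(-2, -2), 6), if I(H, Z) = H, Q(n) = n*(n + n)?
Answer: -1155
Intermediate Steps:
E(P, V) = 15
Q(n) = 2*n² (Q(n) = n*(2*n) = 2*n²)
(Q(0) - 77)*I(E(-2, -2), 6) = (2*0² - 77)*15 = (2*0 - 77)*15 = (0 - 77)*15 = -77*15 = -1155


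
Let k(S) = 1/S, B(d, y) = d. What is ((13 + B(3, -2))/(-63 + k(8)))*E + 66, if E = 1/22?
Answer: 365114/5533 ≈ 65.988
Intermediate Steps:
k(S) = 1/S
E = 1/22 ≈ 0.045455
((13 + B(3, -2))/(-63 + k(8)))*E + 66 = ((13 + 3)/(-63 + 1/8))*(1/22) + 66 = (16/(-63 + 1/8))*(1/22) + 66 = (16/(-503/8))*(1/22) + 66 = (16*(-8/503))*(1/22) + 66 = -128/503*1/22 + 66 = -64/5533 + 66 = 365114/5533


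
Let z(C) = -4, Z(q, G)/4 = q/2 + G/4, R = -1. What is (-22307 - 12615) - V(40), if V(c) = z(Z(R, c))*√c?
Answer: -34922 + 8*√10 ≈ -34897.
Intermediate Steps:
Z(q, G) = G + 2*q (Z(q, G) = 4*(q/2 + G/4) = G + 2*q)
V(c) = -4*√c
(-22307 - 12615) - V(40) = (-22307 - 12615) - (-4)*√40 = -34922 - (-4)*2*√10 = -34922 - (-8)*√10 = -34922 + 8*√10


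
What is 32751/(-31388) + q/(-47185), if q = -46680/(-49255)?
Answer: -15223594354053/14589752425780 ≈ -1.0434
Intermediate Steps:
q = 9336/9851 (q = -46680*(-1/49255) = 9336/9851 ≈ 0.94772)
32751/(-31388) + q/(-47185) = 32751/(-31388) + (9336/9851)/(-47185) = 32751*(-1/31388) + (9336/9851)*(-1/47185) = -32751/31388 - 9336/464819435 = -15223594354053/14589752425780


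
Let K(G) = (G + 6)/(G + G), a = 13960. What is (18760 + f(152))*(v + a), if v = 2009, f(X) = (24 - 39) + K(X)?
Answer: 45500775111/152 ≈ 2.9935e+8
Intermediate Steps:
K(G) = (6 + G)/(2*G) (K(G) = (6 + G)/((2*G)) = (6 + G)*(1/(2*G)) = (6 + G)/(2*G))
f(X) = -15 + (6 + X)/(2*X) (f(X) = (24 - 39) + (6 + X)/(2*X) = -15 + (6 + X)/(2*X))
(18760 + f(152))*(v + a) = (18760 + (-29/2 + 3/152))*(2009 + 13960) = (18760 + (-29/2 + 3*(1/152)))*15969 = (18760 + (-29/2 + 3/152))*15969 = (18760 - 2201/152)*15969 = (2849319/152)*15969 = 45500775111/152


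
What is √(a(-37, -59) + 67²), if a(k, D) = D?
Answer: √4430 ≈ 66.558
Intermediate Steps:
√(a(-37, -59) + 67²) = √(-59 + 67²) = √(-59 + 4489) = √4430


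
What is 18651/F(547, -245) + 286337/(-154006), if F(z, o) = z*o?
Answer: -41245818961/20639114090 ≈ -1.9984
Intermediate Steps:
F(z, o) = o*z
18651/F(547, -245) + 286337/(-154006) = 18651/((-245*547)) + 286337/(-154006) = 18651/(-134015) + 286337*(-1/154006) = 18651*(-1/134015) - 286337/154006 = -18651/134015 - 286337/154006 = -41245818961/20639114090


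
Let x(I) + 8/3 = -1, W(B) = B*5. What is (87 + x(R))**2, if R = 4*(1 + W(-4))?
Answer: 62500/9 ≈ 6944.4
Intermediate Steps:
W(B) = 5*B
R = -76 (R = 4*(1 + 5*(-4)) = 4*(1 - 20) = 4*(-19) = -76)
x(I) = -11/3 (x(I) = -8/3 - 1 = -11/3)
(87 + x(R))**2 = (87 - 11/3)**2 = (250/3)**2 = 62500/9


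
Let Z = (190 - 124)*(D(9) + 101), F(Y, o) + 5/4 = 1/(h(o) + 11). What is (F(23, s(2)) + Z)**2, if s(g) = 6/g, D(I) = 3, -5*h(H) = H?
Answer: 7959673089/169 ≈ 4.7099e+7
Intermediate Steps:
h(H) = -H/5
F(Y, o) = -5/4 + 1/(11 - o/5) (F(Y, o) = -5/4 + 1/(-o/5 + 11) = -5/4 + 1/(11 - o/5))
Z = 6864 (Z = (190 - 124)*(3 + 101) = 66*104 = 6864)
(F(23, s(2)) + Z)**2 = (5*(51 - 6/2)/(4*(-55 + 6/2)) + 6864)**2 = (5*(51 - 6/2)/(4*(-55 + 6*(1/2))) + 6864)**2 = (5*(51 - 1*3)/(4*(-55 + 3)) + 6864)**2 = ((5/4)*(51 - 3)/(-52) + 6864)**2 = ((5/4)*(-1/52)*48 + 6864)**2 = (-15/13 + 6864)**2 = (89217/13)**2 = 7959673089/169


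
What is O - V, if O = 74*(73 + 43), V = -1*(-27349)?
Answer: -18765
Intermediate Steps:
V = 27349
O = 8584 (O = 74*116 = 8584)
O - V = 8584 - 1*27349 = 8584 - 27349 = -18765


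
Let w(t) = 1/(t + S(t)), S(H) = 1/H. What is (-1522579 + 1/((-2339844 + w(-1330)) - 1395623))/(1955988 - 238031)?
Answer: -10060701580225686064/11351695186034182829 ≈ -0.88627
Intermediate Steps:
w(t) = 1/(t + 1/t)
(-1522579 + 1/((-2339844 + w(-1330)) - 1395623))/(1955988 - 238031) = (-1522579 + 1/((-2339844 - 1330/(1 + (-1330)²)) - 1395623))/(1955988 - 238031) = (-1522579 + 1/((-2339844 - 1330/(1 + 1768900)) - 1395623))/1717957 = (-1522579 + 1/((-2339844 - 1330/1768901) - 1395623))*(1/1717957) = (-1522579 + 1/(-4138952392774/1768901 - 1395623))*(1/1717957) = (-1522579 + 1/(-6607671313097/1768901))*(1/1717957) = (-1522579 - 1768901/6607671313097)*(1/1717957) = -10060701580225686064/6607671313097*1/1717957 = -10060701580225686064/11351695186034182829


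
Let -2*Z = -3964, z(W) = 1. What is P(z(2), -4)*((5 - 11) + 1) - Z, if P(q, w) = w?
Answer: -1962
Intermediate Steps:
Z = 1982 (Z = -1/2*(-3964) = 1982)
P(z(2), -4)*((5 - 11) + 1) - Z = -4*((5 - 11) + 1) - 1*1982 = -4*(-6 + 1) - 1982 = -4*(-5) - 1982 = 20 - 1982 = -1962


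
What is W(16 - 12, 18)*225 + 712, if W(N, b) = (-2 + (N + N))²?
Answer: 8812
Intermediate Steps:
W(N, b) = (-2 + 2*N)²
W(16 - 12, 18)*225 + 712 = (4*(-1 + (16 - 12))²)*225 + 712 = (4*(-1 + 4)²)*225 + 712 = (4*3²)*225 + 712 = (4*9)*225 + 712 = 36*225 + 712 = 8100 + 712 = 8812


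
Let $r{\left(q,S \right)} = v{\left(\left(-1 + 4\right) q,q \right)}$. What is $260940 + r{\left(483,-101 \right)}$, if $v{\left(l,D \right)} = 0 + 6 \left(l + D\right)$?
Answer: $272532$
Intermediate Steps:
$v{\left(l,D \right)} = 6 D + 6 l$ ($v{\left(l,D \right)} = 0 + 6 \left(D + l\right) = 0 + \left(6 D + 6 l\right) = 6 D + 6 l$)
$r{\left(q,S \right)} = 24 q$ ($r{\left(q,S \right)} = 6 q + 6 \left(-1 + 4\right) q = 6 q + 6 \cdot 3 q = 6 q + 18 q = 24 q$)
$260940 + r{\left(483,-101 \right)} = 260940 + 24 \cdot 483 = 260940 + 11592 = 272532$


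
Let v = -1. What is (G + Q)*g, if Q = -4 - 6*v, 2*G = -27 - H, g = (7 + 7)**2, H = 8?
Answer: -3038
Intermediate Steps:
g = 196 (g = 14**2 = 196)
G = -35/2 (G = (-27 - 1*8)/2 = (-27 - 8)/2 = (1/2)*(-35) = -35/2 ≈ -17.500)
Q = 2 (Q = -4 - 6*(-1) = -4 + 6 = 2)
(G + Q)*g = (-35/2 + 2)*196 = -31/2*196 = -3038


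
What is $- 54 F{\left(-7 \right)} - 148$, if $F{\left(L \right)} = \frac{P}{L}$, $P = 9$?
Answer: $- \frac{550}{7} \approx -78.571$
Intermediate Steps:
$F{\left(L \right)} = \frac{9}{L}$
$- 54 F{\left(-7 \right)} - 148 = - 54 \frac{9}{-7} - 148 = - 54 \cdot 9 \left(- \frac{1}{7}\right) - 148 = \left(-54\right) \left(- \frac{9}{7}\right) - 148 = \frac{486}{7} - 148 = - \frac{550}{7}$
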